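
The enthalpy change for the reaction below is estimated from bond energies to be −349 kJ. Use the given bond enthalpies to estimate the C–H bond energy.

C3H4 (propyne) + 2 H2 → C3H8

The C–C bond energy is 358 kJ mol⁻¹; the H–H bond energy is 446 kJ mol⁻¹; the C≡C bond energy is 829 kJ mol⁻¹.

Let D be the C–H bond energy.
Σ(broken) = 1×829 + 1×358 + 4×D + 2×446 = 2079 + 4D
Σ(formed) = 2×358 + 8×D = 716 + 8D
ΔH = Σ(broken) − Σ(formed) = (2079 + 4D) − (716 + 8D) = +1363 − 4D
Setting this equal to −349 kJ gives 4D = 1712, so D = 428 kJ/mol.

D(C–H) ≈ 428 kJ/mol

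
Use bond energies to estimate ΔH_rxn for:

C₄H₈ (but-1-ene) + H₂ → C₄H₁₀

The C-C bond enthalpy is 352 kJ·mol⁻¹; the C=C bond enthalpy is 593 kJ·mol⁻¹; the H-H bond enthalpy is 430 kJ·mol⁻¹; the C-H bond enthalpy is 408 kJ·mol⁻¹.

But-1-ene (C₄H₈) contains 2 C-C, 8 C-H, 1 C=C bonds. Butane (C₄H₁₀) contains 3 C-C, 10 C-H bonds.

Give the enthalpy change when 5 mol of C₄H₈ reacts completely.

Bonds broken (reactants):
  C-C: 2 × 352 = 704
  C-H: 8 × 408 = 3264
  C=C: 1 × 593 = 593
  H-H: 1 × 430 = 430
  Σ(broken) = 4991 kJ
Bonds formed (products):
  C-C: 3 × 352 = 1056
  C-H: 10 × 408 = 4080
  Σ(formed) = 5136 kJ
ΔH = Σ(broken) − Σ(formed) = 4991 − 5136 = −145 kJ
For 5× the reaction as written: 5 × (−145) = −725 kJ

ΔH = −725 kJ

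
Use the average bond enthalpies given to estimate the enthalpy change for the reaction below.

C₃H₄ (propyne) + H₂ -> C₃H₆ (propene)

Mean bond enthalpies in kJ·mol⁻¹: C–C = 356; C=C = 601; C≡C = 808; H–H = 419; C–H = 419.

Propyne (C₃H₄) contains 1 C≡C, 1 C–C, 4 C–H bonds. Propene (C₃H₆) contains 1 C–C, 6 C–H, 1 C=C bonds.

ΔH ≈ −212 kJ

Bonds broken (reactants):
  C≡C: 1 × 808 = 808
  C–C: 1 × 356 = 356
  C–H: 4 × 419 = 1676
  H–H: 1 × 419 = 419
  Σ(broken) = 3259 kJ
Bonds formed (products):
  C–C: 1 × 356 = 356
  C–H: 6 × 419 = 2514
  C=C: 1 × 601 = 601
  Σ(formed) = 3471 kJ
ΔH = Σ(broken) − Σ(formed) = 3259 − 3471 = −212 kJ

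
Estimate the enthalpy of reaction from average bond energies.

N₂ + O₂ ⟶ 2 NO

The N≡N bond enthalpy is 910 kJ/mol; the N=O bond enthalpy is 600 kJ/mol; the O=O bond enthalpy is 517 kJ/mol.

ΔH ≈ +227 kJ

Bonds broken (reactants):
  N≡N: 1 × 910 = 910
  O=O: 1 × 517 = 517
  Σ(broken) = 1427 kJ
Bonds formed (products):
  N=O: 2 × 600 = 1200
  Σ(formed) = 1200 kJ
ΔH = Σ(broken) − Σ(formed) = 1427 − 1200 = +227 kJ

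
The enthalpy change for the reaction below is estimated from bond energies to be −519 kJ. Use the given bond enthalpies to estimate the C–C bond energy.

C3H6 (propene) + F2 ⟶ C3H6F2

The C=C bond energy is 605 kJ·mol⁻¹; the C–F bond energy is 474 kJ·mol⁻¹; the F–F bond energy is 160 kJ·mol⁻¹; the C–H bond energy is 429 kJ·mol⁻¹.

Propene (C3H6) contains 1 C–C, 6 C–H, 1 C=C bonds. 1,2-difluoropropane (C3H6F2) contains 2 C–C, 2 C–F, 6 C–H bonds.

D(C–C) ≈ 336 kJ/mol

Let D be the C–C bond energy.
Σ(broken) = 1×D + 6×429 + 1×605 + 1×160 = 3339 + D
Σ(formed) = 2×D + 2×474 + 6×429 = 3522 + 2D
ΔH = Σ(broken) − Σ(formed) = (3339 + D) − (3522 + 2D) = −183 − D
Setting this equal to −519 kJ gives D = 336 kJ/mol.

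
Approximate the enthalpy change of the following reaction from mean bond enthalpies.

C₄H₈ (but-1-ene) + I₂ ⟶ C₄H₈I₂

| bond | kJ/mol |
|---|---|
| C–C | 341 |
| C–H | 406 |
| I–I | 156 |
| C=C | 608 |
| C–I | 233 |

ΔH ≈ −43 kJ

Bonds broken (reactants):
  C–C: 2 × 341 = 682
  C–H: 8 × 406 = 3248
  C=C: 1 × 608 = 608
  I–I: 1 × 156 = 156
  Σ(broken) = 4694 kJ
Bonds formed (products):
  C–C: 3 × 341 = 1023
  C–H: 8 × 406 = 3248
  C–I: 2 × 233 = 466
  Σ(formed) = 4737 kJ
ΔH = Σ(broken) − Σ(formed) = 4694 − 4737 = −43 kJ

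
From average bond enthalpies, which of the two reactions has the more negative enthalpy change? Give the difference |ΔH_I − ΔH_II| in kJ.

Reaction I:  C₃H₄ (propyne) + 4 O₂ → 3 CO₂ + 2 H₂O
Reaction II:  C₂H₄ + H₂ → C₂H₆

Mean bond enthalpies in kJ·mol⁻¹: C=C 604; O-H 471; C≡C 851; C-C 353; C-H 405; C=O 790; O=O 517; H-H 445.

Reaction I, by 1618 kJ

Reaction I:
  Bonds broken (reactants):
    C≡C: 1 × 851 = 851
    C-C: 1 × 353 = 353
    C-H: 4 × 405 = 1620
    O=O: 4 × 517 = 2068
    Σ(broken) = 4892 kJ
  Bonds formed (products):
    C=O: 6 × 790 = 4740
    O-H: 4 × 471 = 1884
    Σ(formed) = 6624 kJ
  ΔH_I = 4892 − 6624 = −1732 kJ
Reaction II:
  Bonds broken (reactants):
    C-H: 4 × 405 = 1620
    C=C: 1 × 604 = 604
    H-H: 1 × 445 = 445
    Σ(broken) = 2669 kJ
  Bonds formed (products):
    C-C: 1 × 353 = 353
    C-H: 6 × 405 = 2430
    Σ(formed) = 2783 kJ
  ΔH_II = 2669 − 2783 = −114 kJ
ΔH_I − ΔH_II = −1618 kJ, so reaction I has the more negative ΔH; |ΔH_I − ΔH_II| = 1618 kJ.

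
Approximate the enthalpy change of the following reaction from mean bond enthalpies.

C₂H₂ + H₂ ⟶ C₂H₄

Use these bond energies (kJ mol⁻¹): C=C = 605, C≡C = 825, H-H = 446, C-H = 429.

Bonds broken (reactants):
  C≡C: 1 × 825 = 825
  C-H: 2 × 429 = 858
  H-H: 1 × 446 = 446
  Σ(broken) = 2129 kJ
Bonds formed (products):
  C-H: 4 × 429 = 1716
  C=C: 1 × 605 = 605
  Σ(formed) = 2321 kJ
ΔH = Σ(broken) − Σ(formed) = 2129 − 2321 = −192 kJ

ΔH ≈ −192 kJ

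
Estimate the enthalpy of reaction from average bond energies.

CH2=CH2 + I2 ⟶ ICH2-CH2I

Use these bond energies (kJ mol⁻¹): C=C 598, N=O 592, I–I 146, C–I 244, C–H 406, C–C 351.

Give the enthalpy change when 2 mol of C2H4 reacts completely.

Bonds broken (reactants):
  C–H: 4 × 406 = 1624
  C=C: 1 × 598 = 598
  I–I: 1 × 146 = 146
  Σ(broken) = 2368 kJ
Bonds formed (products):
  C–C: 1 × 351 = 351
  C–H: 4 × 406 = 1624
  C–I: 2 × 244 = 488
  Σ(formed) = 2463 kJ
ΔH = Σ(broken) − Σ(formed) = 2368 − 2463 = −95 kJ
For 2× the reaction as written: 2 × (−95) = −190 kJ

ΔH = −190 kJ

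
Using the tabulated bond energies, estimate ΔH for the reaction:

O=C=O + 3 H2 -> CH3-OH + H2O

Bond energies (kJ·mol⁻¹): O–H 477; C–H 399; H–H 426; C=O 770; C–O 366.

Bonds broken (reactants):
  C=O: 2 × 770 = 1540
  H–H: 3 × 426 = 1278
  Σ(broken) = 2818 kJ
Bonds formed (products):
  C–H: 3 × 399 = 1197
  C–O: 1 × 366 = 366
  O–H: 3 × 477 = 1431
  Σ(formed) = 2994 kJ
ΔH = Σ(broken) − Σ(formed) = 2818 − 2994 = −176 kJ

ΔH ≈ −176 kJ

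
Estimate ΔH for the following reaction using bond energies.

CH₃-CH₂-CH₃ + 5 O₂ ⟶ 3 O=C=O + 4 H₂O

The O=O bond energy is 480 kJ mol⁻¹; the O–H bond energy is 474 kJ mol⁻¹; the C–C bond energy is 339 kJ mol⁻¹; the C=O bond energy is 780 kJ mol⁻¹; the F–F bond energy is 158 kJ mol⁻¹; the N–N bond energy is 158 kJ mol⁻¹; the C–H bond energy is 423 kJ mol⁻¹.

Bonds broken (reactants):
  C–C: 2 × 339 = 678
  C–H: 8 × 423 = 3384
  O=O: 5 × 480 = 2400
  Σ(broken) = 6462 kJ
Bonds formed (products):
  C=O: 6 × 780 = 4680
  O–H: 8 × 474 = 3792
  Σ(formed) = 8472 kJ
ΔH = Σ(broken) − Σ(formed) = 6462 − 8472 = −2010 kJ

ΔH ≈ −2010 kJ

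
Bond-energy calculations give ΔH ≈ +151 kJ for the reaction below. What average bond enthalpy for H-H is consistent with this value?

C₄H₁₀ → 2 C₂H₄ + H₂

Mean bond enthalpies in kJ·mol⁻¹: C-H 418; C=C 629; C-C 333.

D(H-H) ≈ 426 kJ/mol

Let D be the H-H bond energy.
Σ(broken) = 3×333 + 10×418 = 5179
Σ(formed) = 8×418 + 2×629 + 1×D = 4602 + D
ΔH = Σ(broken) − Σ(formed) = (5179) − (4602 + D) = +577 − D
Setting this equal to +151 kJ gives D = 426 kJ/mol.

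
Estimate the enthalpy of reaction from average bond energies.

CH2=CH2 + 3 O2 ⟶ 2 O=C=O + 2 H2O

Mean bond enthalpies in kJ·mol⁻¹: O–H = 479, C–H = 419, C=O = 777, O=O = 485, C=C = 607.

ΔH ≈ −1286 kJ

Bonds broken (reactants):
  C–H: 4 × 419 = 1676
  C=C: 1 × 607 = 607
  O=O: 3 × 485 = 1455
  Σ(broken) = 3738 kJ
Bonds formed (products):
  C=O: 4 × 777 = 3108
  O–H: 4 × 479 = 1916
  Σ(formed) = 5024 kJ
ΔH = Σ(broken) − Σ(formed) = 3738 − 5024 = −1286 kJ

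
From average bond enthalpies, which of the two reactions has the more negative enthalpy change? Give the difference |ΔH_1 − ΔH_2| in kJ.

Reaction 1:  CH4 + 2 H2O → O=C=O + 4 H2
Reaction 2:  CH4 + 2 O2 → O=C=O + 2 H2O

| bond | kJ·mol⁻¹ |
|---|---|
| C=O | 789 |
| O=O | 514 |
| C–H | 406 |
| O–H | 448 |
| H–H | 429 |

Reaction 1:
  Bonds broken (reactants):
    C–H: 4 × 406 = 1624
    O–H: 4 × 448 = 1792
    Σ(broken) = 3416 kJ
  Bonds formed (products):
    C=O: 2 × 789 = 1578
    H–H: 4 × 429 = 1716
    Σ(formed) = 3294 kJ
  ΔH_1 = 3416 − 3294 = +122 kJ
Reaction 2:
  Bonds broken (reactants):
    C–H: 4 × 406 = 1624
    O=O: 2 × 514 = 1028
    Σ(broken) = 2652 kJ
  Bonds formed (products):
    C=O: 2 × 789 = 1578
    O–H: 4 × 448 = 1792
    Σ(formed) = 3370 kJ
  ΔH_2 = 2652 − 3370 = −718 kJ
ΔH_1 − ΔH_2 = +840 kJ, so reaction 2 has the more negative ΔH; |ΔH_1 − ΔH_2| = 840 kJ.

Reaction 2, by 840 kJ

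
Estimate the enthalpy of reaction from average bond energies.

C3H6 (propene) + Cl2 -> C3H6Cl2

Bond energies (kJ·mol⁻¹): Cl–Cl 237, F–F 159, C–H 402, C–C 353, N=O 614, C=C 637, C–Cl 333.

Bonds broken (reactants):
  C–C: 1 × 353 = 353
  C–H: 6 × 402 = 2412
  C=C: 1 × 637 = 637
  Cl–Cl: 1 × 237 = 237
  Σ(broken) = 3639 kJ
Bonds formed (products):
  C–C: 2 × 353 = 706
  C–Cl: 2 × 333 = 666
  C–H: 6 × 402 = 2412
  Σ(formed) = 3784 kJ
ΔH = Σ(broken) − Σ(formed) = 3639 − 3784 = −145 kJ

ΔH ≈ −145 kJ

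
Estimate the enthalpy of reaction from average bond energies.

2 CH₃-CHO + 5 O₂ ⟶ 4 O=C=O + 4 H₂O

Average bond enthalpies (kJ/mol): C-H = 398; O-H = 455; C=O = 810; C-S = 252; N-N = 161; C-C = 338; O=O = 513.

Bonds broken (reactants):
  C-C: 2 × 338 = 676
  C-H: 8 × 398 = 3184
  C=O: 2 × 810 = 1620
  O=O: 5 × 513 = 2565
  Σ(broken) = 8045 kJ
Bonds formed (products):
  C=O: 8 × 810 = 6480
  O-H: 8 × 455 = 3640
  Σ(formed) = 10120 kJ
ΔH = Σ(broken) − Σ(formed) = 8045 − 10120 = −2075 kJ

ΔH ≈ −2075 kJ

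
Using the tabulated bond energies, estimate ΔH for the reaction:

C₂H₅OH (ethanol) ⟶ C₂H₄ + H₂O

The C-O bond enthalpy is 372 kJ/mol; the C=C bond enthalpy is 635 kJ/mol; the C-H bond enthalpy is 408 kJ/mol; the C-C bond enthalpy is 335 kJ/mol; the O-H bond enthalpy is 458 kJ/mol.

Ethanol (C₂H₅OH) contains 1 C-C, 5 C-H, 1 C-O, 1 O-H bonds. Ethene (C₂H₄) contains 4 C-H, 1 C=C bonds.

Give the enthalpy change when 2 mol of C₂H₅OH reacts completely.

Bonds broken (reactants):
  C-C: 1 × 335 = 335
  C-H: 5 × 408 = 2040
  C-O: 1 × 372 = 372
  O-H: 1 × 458 = 458
  Σ(broken) = 3205 kJ
Bonds formed (products):
  C-H: 4 × 408 = 1632
  C=C: 1 × 635 = 635
  O-H: 2 × 458 = 916
  Σ(formed) = 3183 kJ
ΔH = Σ(broken) − Σ(formed) = 3205 − 3183 = +22 kJ
For 2× the reaction as written: 2 × (+22) = +44 kJ

ΔH = +44 kJ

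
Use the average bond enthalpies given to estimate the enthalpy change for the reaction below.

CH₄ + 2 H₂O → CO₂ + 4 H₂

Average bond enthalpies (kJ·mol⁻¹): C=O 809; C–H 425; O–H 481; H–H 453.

ΔH ≈ +194 kJ

Bonds broken (reactants):
  C–H: 4 × 425 = 1700
  O–H: 4 × 481 = 1924
  Σ(broken) = 3624 kJ
Bonds formed (products):
  C=O: 2 × 809 = 1618
  H–H: 4 × 453 = 1812
  Σ(formed) = 3430 kJ
ΔH = Σ(broken) − Σ(formed) = 3624 − 3430 = +194 kJ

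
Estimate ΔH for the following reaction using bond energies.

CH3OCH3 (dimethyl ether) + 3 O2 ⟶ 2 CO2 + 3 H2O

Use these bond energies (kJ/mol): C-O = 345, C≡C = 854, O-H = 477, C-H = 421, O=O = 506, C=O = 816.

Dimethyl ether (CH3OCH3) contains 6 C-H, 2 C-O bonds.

ΔH ≈ −1392 kJ

Bonds broken (reactants):
  C-H: 6 × 421 = 2526
  C-O: 2 × 345 = 690
  O=O: 3 × 506 = 1518
  Σ(broken) = 4734 kJ
Bonds formed (products):
  C=O: 4 × 816 = 3264
  O-H: 6 × 477 = 2862
  Σ(formed) = 6126 kJ
ΔH = Σ(broken) − Σ(formed) = 4734 − 6126 = −1392 kJ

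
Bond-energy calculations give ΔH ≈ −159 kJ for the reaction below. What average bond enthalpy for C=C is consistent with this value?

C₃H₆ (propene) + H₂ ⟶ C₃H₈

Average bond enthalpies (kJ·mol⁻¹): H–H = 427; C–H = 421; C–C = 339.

Let D be the C=C bond energy.
Σ(broken) = 1×339 + 6×421 + 1×D + 1×427 = 3292 + D
Σ(formed) = 2×339 + 8×421 = 4046
ΔH = Σ(broken) − Σ(formed) = (3292 + D) − (4046) = −754 + D
Setting this equal to −159 kJ gives D = 595 kJ/mol.

D(C=C) ≈ 595 kJ/mol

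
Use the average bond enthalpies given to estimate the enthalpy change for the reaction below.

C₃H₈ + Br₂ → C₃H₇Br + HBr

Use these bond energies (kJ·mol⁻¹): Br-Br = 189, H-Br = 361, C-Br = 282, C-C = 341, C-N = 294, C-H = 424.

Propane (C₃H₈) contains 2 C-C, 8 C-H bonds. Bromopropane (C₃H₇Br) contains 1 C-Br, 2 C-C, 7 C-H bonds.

ΔH ≈ −30 kJ

Bonds broken (reactants):
  Br-Br: 1 × 189 = 189
  C-C: 2 × 341 = 682
  C-H: 8 × 424 = 3392
  Σ(broken) = 4263 kJ
Bonds formed (products):
  C-Br: 1 × 282 = 282
  C-C: 2 × 341 = 682
  C-H: 7 × 424 = 2968
  H-Br: 1 × 361 = 361
  Σ(formed) = 4293 kJ
ΔH = Σ(broken) − Σ(formed) = 4263 − 4293 = −30 kJ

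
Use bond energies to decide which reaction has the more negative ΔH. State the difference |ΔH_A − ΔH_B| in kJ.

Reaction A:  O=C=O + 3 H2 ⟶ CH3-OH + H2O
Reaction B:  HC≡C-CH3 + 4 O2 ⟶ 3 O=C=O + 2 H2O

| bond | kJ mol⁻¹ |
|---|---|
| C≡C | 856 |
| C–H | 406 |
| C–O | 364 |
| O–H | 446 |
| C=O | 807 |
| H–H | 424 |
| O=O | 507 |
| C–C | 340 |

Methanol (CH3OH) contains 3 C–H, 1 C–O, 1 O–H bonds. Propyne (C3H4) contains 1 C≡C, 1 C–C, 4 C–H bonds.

Reaction B, by 1744 kJ

Reaction A:
  Bonds broken (reactants):
    C=O: 2 × 807 = 1614
    H–H: 3 × 424 = 1272
    Σ(broken) = 2886 kJ
  Bonds formed (products):
    C–H: 3 × 406 = 1218
    C–O: 1 × 364 = 364
    O–H: 3 × 446 = 1338
    Σ(formed) = 2920 kJ
  ΔH_A = 2886 − 2920 = −34 kJ
Reaction B:
  Bonds broken (reactants):
    C≡C: 1 × 856 = 856
    C–C: 1 × 340 = 340
    C–H: 4 × 406 = 1624
    O=O: 4 × 507 = 2028
    Σ(broken) = 4848 kJ
  Bonds formed (products):
    C=O: 6 × 807 = 4842
    O–H: 4 × 446 = 1784
    Σ(formed) = 6626 kJ
  ΔH_B = 4848 − 6626 = −1778 kJ
ΔH_A − ΔH_B = +1744 kJ, so reaction B has the more negative ΔH; |ΔH_A − ΔH_B| = 1744 kJ.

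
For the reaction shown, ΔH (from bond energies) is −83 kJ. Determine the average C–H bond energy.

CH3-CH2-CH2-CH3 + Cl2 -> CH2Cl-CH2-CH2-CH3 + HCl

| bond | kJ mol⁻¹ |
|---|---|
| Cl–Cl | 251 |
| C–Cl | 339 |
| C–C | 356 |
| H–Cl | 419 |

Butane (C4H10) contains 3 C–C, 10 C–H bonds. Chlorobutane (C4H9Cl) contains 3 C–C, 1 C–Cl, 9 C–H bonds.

Let D be the C–H bond energy.
Σ(broken) = 3×356 + 10×D + 1×251 = 1319 + 10D
Σ(formed) = 3×356 + 1×339 + 9×D + 1×419 = 1826 + 9D
ΔH = Σ(broken) − Σ(formed) = (1319 + 10D) − (1826 + 9D) = −507 + D
Setting this equal to −83 kJ gives D = 424 kJ/mol.

D(C–H) ≈ 424 kJ/mol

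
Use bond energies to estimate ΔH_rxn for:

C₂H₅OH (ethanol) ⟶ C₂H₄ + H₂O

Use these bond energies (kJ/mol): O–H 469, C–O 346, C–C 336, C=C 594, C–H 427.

ΔH ≈ +46 kJ

Bonds broken (reactants):
  C–C: 1 × 336 = 336
  C–H: 5 × 427 = 2135
  C–O: 1 × 346 = 346
  O–H: 1 × 469 = 469
  Σ(broken) = 3286 kJ
Bonds formed (products):
  C–H: 4 × 427 = 1708
  C=C: 1 × 594 = 594
  O–H: 2 × 469 = 938
  Σ(formed) = 3240 kJ
ΔH = Σ(broken) − Σ(formed) = 3286 − 3240 = +46 kJ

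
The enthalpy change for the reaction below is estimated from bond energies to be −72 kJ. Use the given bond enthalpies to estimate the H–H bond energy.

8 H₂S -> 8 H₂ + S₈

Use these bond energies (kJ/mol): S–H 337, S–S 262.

Let D be the H–H bond energy.
Σ(broken) = 16×337 = 5392
Σ(formed) = 8×D + 8×262 = 2096 + 8D
ΔH = Σ(broken) − Σ(formed) = (5392) − (2096 + 8D) = +3296 − 8D
Setting this equal to −72 kJ gives 8D = 3368, so D = 421 kJ/mol.

D(H–H) ≈ 421 kJ/mol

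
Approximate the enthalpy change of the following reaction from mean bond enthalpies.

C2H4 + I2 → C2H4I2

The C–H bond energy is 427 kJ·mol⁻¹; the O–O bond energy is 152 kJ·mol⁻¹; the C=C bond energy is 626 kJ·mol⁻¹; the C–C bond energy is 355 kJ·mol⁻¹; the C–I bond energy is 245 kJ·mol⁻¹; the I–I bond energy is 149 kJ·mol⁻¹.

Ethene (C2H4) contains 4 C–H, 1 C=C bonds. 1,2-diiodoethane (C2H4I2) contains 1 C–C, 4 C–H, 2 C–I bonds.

Bonds broken (reactants):
  C–H: 4 × 427 = 1708
  C=C: 1 × 626 = 626
  I–I: 1 × 149 = 149
  Σ(broken) = 2483 kJ
Bonds formed (products):
  C–C: 1 × 355 = 355
  C–H: 4 × 427 = 1708
  C–I: 2 × 245 = 490
  Σ(formed) = 2553 kJ
ΔH = Σ(broken) − Σ(formed) = 2483 − 2553 = −70 kJ

ΔH ≈ −70 kJ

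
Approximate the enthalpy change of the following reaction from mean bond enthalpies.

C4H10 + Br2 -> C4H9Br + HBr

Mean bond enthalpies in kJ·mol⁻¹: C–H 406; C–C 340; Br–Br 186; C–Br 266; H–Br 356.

Bonds broken (reactants):
  Br–Br: 1 × 186 = 186
  C–C: 3 × 340 = 1020
  C–H: 10 × 406 = 4060
  Σ(broken) = 5266 kJ
Bonds formed (products):
  C–Br: 1 × 266 = 266
  C–C: 3 × 340 = 1020
  C–H: 9 × 406 = 3654
  H–Br: 1 × 356 = 356
  Σ(formed) = 5296 kJ
ΔH = Σ(broken) − Σ(formed) = 5266 − 5296 = −30 kJ

ΔH ≈ −30 kJ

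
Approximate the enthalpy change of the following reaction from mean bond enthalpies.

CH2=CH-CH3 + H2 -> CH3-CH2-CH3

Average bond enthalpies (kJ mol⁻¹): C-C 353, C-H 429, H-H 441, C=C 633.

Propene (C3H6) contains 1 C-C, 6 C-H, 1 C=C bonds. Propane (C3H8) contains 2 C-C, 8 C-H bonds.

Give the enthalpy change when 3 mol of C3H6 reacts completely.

ΔH = −411 kJ

Bonds broken (reactants):
  C-C: 1 × 353 = 353
  C-H: 6 × 429 = 2574
  C=C: 1 × 633 = 633
  H-H: 1 × 441 = 441
  Σ(broken) = 4001 kJ
Bonds formed (products):
  C-C: 2 × 353 = 706
  C-H: 8 × 429 = 3432
  Σ(formed) = 4138 kJ
ΔH = Σ(broken) − Σ(formed) = 4001 − 4138 = −137 kJ
For 3× the reaction as written: 3 × (−137) = −411 kJ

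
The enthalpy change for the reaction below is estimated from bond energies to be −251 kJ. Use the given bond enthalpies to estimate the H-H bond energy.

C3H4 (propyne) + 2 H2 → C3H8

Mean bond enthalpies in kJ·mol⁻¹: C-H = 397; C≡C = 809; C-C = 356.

D(H-H) ≈ 442 kJ/mol

Let D be the H-H bond energy.
Σ(broken) = 1×809 + 1×356 + 4×397 + 2×D = 2753 + 2D
Σ(formed) = 2×356 + 8×397 = 3888
ΔH = Σ(broken) − Σ(formed) = (2753 + 2D) − (3888) = −1135 + 2D
Setting this equal to −251 kJ gives 2D = 884, so D = 442 kJ/mol.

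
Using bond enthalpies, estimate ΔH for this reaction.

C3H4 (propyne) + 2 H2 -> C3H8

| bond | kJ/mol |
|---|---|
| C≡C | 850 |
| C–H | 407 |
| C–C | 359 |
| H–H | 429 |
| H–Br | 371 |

Bonds broken (reactants):
  C≡C: 1 × 850 = 850
  C–C: 1 × 359 = 359
  C–H: 4 × 407 = 1628
  H–H: 2 × 429 = 858
  Σ(broken) = 3695 kJ
Bonds formed (products):
  C–C: 2 × 359 = 718
  C–H: 8 × 407 = 3256
  Σ(formed) = 3974 kJ
ΔH = Σ(broken) − Σ(formed) = 3695 − 3974 = −279 kJ

ΔH ≈ −279 kJ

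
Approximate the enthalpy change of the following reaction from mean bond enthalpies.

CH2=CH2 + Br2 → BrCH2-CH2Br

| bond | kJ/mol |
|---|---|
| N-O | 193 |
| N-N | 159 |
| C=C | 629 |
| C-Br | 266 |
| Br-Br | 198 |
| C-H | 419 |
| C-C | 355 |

ΔH ≈ −60 kJ

Bonds broken (reactants):
  Br-Br: 1 × 198 = 198
  C-H: 4 × 419 = 1676
  C=C: 1 × 629 = 629
  Σ(broken) = 2503 kJ
Bonds formed (products):
  C-Br: 2 × 266 = 532
  C-C: 1 × 355 = 355
  C-H: 4 × 419 = 1676
  Σ(formed) = 2563 kJ
ΔH = Σ(broken) − Σ(formed) = 2503 − 2563 = −60 kJ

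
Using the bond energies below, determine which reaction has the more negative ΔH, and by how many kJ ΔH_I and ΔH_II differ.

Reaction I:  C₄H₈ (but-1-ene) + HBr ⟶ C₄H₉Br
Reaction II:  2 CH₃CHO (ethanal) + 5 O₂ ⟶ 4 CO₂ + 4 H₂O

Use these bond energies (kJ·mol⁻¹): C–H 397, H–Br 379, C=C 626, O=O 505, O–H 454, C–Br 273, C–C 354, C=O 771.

Reaction I:
  Bonds broken (reactants):
    C–C: 2 × 354 = 708
    C–H: 8 × 397 = 3176
    C=C: 1 × 626 = 626
    H–Br: 1 × 379 = 379
    Σ(broken) = 4889 kJ
  Bonds formed (products):
    C–Br: 1 × 273 = 273
    C–C: 3 × 354 = 1062
    C–H: 9 × 397 = 3573
    Σ(formed) = 4908 kJ
  ΔH_I = 4889 − 4908 = −19 kJ
Reaction II:
  Bonds broken (reactants):
    C–C: 2 × 354 = 708
    C–H: 8 × 397 = 3176
    C=O: 2 × 771 = 1542
    O=O: 5 × 505 = 2525
    Σ(broken) = 7951 kJ
  Bonds formed (products):
    C=O: 8 × 771 = 6168
    O–H: 8 × 454 = 3632
    Σ(formed) = 9800 kJ
  ΔH_II = 7951 − 9800 = −1849 kJ
ΔH_I − ΔH_II = +1830 kJ, so reaction II has the more negative ΔH; |ΔH_I − ΔH_II| = 1830 kJ.

Reaction II, by 1830 kJ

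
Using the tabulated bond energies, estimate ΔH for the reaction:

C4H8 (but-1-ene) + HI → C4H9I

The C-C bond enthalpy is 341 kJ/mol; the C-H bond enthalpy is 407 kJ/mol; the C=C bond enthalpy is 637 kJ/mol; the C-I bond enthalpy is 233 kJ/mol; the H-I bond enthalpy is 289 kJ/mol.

ΔH ≈ −55 kJ

Bonds broken (reactants):
  C-C: 2 × 341 = 682
  C-H: 8 × 407 = 3256
  C=C: 1 × 637 = 637
  H-I: 1 × 289 = 289
  Σ(broken) = 4864 kJ
Bonds formed (products):
  C-C: 3 × 341 = 1023
  C-H: 9 × 407 = 3663
  C-I: 1 × 233 = 233
  Σ(formed) = 4919 kJ
ΔH = Σ(broken) − Σ(formed) = 4864 − 4919 = −55 kJ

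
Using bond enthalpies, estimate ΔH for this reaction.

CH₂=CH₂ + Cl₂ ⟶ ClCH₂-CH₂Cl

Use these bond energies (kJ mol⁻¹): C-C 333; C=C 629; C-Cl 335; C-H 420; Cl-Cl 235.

ΔH ≈ −139 kJ

Bonds broken (reactants):
  C-H: 4 × 420 = 1680
  C=C: 1 × 629 = 629
  Cl-Cl: 1 × 235 = 235
  Σ(broken) = 2544 kJ
Bonds formed (products):
  C-C: 1 × 333 = 333
  C-Cl: 2 × 335 = 670
  C-H: 4 × 420 = 1680
  Σ(formed) = 2683 kJ
ΔH = Σ(broken) − Σ(formed) = 2544 − 2683 = −139 kJ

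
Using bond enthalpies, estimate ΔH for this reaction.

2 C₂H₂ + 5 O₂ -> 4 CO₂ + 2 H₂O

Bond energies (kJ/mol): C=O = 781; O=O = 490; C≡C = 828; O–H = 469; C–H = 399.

Bonds broken (reactants):
  C≡C: 2 × 828 = 1656
  C–H: 4 × 399 = 1596
  O=O: 5 × 490 = 2450
  Σ(broken) = 5702 kJ
Bonds formed (products):
  C=O: 8 × 781 = 6248
  O–H: 4 × 469 = 1876
  Σ(formed) = 8124 kJ
ΔH = Σ(broken) − Σ(formed) = 5702 − 8124 = −2422 kJ

ΔH ≈ −2422 kJ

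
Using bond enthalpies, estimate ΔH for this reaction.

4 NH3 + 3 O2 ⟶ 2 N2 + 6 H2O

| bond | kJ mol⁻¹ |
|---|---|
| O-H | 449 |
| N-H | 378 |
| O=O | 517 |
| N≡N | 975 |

ΔH ≈ −1251 kJ

Bonds broken (reactants):
  N-H: 12 × 378 = 4536
  O=O: 3 × 517 = 1551
  Σ(broken) = 6087 kJ
Bonds formed (products):
  N≡N: 2 × 975 = 1950
  O-H: 12 × 449 = 5388
  Σ(formed) = 7338 kJ
ΔH = Σ(broken) − Σ(formed) = 6087 − 7338 = −1251 kJ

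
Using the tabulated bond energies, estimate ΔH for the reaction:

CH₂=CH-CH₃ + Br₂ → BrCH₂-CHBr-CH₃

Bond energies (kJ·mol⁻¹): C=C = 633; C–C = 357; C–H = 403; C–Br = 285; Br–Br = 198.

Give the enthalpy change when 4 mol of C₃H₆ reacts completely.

ΔH = −384 kJ

Bonds broken (reactants):
  Br–Br: 1 × 198 = 198
  C–C: 1 × 357 = 357
  C–H: 6 × 403 = 2418
  C=C: 1 × 633 = 633
  Σ(broken) = 3606 kJ
Bonds formed (products):
  C–Br: 2 × 285 = 570
  C–C: 2 × 357 = 714
  C–H: 6 × 403 = 2418
  Σ(formed) = 3702 kJ
ΔH = Σ(broken) − Σ(formed) = 3606 − 3702 = −96 kJ
For 4× the reaction as written: 4 × (−96) = −384 kJ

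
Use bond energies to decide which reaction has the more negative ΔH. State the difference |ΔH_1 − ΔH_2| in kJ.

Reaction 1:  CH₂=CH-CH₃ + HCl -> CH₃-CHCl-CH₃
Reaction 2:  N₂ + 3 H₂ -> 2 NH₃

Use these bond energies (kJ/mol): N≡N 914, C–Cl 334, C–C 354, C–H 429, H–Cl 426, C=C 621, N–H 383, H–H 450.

Reaction 1, by 36 kJ

Reaction 1:
  Bonds broken (reactants):
    C–C: 1 × 354 = 354
    C–H: 6 × 429 = 2574
    C=C: 1 × 621 = 621
    H–Cl: 1 × 426 = 426
    Σ(broken) = 3975 kJ
  Bonds formed (products):
    C–C: 2 × 354 = 708
    C–Cl: 1 × 334 = 334
    C–H: 7 × 429 = 3003
    Σ(formed) = 4045 kJ
  ΔH_1 = 3975 − 4045 = −70 kJ
Reaction 2:
  Bonds broken (reactants):
    H–H: 3 × 450 = 1350
    N≡N: 1 × 914 = 914
    Σ(broken) = 2264 kJ
  Bonds formed (products):
    N–H: 6 × 383 = 2298
    Σ(formed) = 2298 kJ
  ΔH_2 = 2264 − 2298 = −34 kJ
ΔH_1 − ΔH_2 = −36 kJ, so reaction 1 has the more negative ΔH; |ΔH_1 − ΔH_2| = 36 kJ.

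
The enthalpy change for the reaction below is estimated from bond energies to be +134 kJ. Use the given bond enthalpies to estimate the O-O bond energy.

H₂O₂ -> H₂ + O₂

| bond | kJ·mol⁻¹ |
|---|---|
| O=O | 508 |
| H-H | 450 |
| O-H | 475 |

D(O-O) ≈ 142 kJ/mol

Let D be the O-O bond energy.
Σ(broken) = 2×475 + 1×D = 950 + D
Σ(formed) = 1×450 + 1×508 = 958
ΔH = Σ(broken) − Σ(formed) = (950 + D) − (958) = −8 + D
Setting this equal to +134 kJ gives D = 142 kJ/mol.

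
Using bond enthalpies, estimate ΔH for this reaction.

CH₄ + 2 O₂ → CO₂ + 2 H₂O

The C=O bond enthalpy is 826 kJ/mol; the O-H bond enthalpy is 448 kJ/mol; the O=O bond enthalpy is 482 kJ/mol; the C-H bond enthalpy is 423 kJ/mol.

Bonds broken (reactants):
  C-H: 4 × 423 = 1692
  O=O: 2 × 482 = 964
  Σ(broken) = 2656 kJ
Bonds formed (products):
  C=O: 2 × 826 = 1652
  O-H: 4 × 448 = 1792
  Σ(formed) = 3444 kJ
ΔH = Σ(broken) − Σ(formed) = 2656 − 3444 = −788 kJ

ΔH ≈ −788 kJ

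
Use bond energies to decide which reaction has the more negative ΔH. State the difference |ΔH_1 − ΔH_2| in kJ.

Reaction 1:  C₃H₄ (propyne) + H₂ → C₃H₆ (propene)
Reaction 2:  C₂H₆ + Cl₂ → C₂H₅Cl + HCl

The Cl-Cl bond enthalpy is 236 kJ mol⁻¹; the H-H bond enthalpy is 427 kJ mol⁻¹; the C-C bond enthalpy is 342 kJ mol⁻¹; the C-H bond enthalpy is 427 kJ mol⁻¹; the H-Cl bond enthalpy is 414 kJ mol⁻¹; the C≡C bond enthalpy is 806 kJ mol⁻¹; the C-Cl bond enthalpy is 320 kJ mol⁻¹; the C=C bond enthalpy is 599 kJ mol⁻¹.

Reaction 1, by 149 kJ

Reaction 1:
  Bonds broken (reactants):
    C≡C: 1 × 806 = 806
    C-C: 1 × 342 = 342
    C-H: 4 × 427 = 1708
    H-H: 1 × 427 = 427
    Σ(broken) = 3283 kJ
  Bonds formed (products):
    C-C: 1 × 342 = 342
    C-H: 6 × 427 = 2562
    C=C: 1 × 599 = 599
    Σ(formed) = 3503 kJ
  ΔH_1 = 3283 − 3503 = −220 kJ
Reaction 2:
  Bonds broken (reactants):
    C-C: 1 × 342 = 342
    C-H: 6 × 427 = 2562
    Cl-Cl: 1 × 236 = 236
    Σ(broken) = 3140 kJ
  Bonds formed (products):
    C-C: 1 × 342 = 342
    C-Cl: 1 × 320 = 320
    C-H: 5 × 427 = 2135
    H-Cl: 1 × 414 = 414
    Σ(formed) = 3211 kJ
  ΔH_2 = 3140 − 3211 = −71 kJ
ΔH_1 − ΔH_2 = −149 kJ, so reaction 1 has the more negative ΔH; |ΔH_1 − ΔH_2| = 149 kJ.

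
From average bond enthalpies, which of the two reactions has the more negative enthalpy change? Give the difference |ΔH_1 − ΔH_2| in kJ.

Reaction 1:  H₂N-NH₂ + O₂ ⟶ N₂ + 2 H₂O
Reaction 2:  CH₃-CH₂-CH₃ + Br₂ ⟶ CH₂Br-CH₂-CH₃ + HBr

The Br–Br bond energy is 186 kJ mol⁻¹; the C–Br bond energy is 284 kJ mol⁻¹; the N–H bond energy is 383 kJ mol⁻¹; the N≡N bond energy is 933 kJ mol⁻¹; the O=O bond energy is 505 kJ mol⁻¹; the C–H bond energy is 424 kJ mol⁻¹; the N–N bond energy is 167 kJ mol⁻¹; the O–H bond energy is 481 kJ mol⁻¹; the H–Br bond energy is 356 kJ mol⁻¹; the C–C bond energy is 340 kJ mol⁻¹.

Reaction 1, by 623 kJ

Reaction 1:
  Bonds broken (reactants):
    N–H: 4 × 383 = 1532
    N–N: 1 × 167 = 167
    O=O: 1 × 505 = 505
    Σ(broken) = 2204 kJ
  Bonds formed (products):
    N≡N: 1 × 933 = 933
    O–H: 4 × 481 = 1924
    Σ(formed) = 2857 kJ
  ΔH_1 = 2204 − 2857 = −653 kJ
Reaction 2:
  Bonds broken (reactants):
    Br–Br: 1 × 186 = 186
    C–C: 2 × 340 = 680
    C–H: 8 × 424 = 3392
    Σ(broken) = 4258 kJ
  Bonds formed (products):
    C–Br: 1 × 284 = 284
    C–C: 2 × 340 = 680
    C–H: 7 × 424 = 2968
    H–Br: 1 × 356 = 356
    Σ(formed) = 4288 kJ
  ΔH_2 = 4258 − 4288 = −30 kJ
ΔH_1 − ΔH_2 = −623 kJ, so reaction 1 has the more negative ΔH; |ΔH_1 − ΔH_2| = 623 kJ.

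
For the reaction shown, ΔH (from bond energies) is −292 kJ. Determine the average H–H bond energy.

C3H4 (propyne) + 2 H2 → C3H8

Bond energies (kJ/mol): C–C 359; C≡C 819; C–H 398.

Let D be the H–H bond energy.
Σ(broken) = 1×819 + 1×359 + 4×398 + 2×D = 2770 + 2D
Σ(formed) = 2×359 + 8×398 = 3902
ΔH = Σ(broken) − Σ(formed) = (2770 + 2D) − (3902) = −1132 + 2D
Setting this equal to −292 kJ gives 2D = 840, so D = 420 kJ/mol.

D(H–H) ≈ 420 kJ/mol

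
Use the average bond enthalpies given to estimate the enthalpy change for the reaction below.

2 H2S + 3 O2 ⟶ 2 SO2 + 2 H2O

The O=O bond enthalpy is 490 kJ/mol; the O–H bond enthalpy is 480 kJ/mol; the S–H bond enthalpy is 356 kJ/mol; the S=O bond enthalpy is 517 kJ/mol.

Bonds broken (reactants):
  O=O: 3 × 490 = 1470
  S–H: 4 × 356 = 1424
  Σ(broken) = 2894 kJ
Bonds formed (products):
  O–H: 4 × 480 = 1920
  S=O: 4 × 517 = 2068
  Σ(formed) = 3988 kJ
ΔH = Σ(broken) − Σ(formed) = 2894 − 3988 = −1094 kJ

ΔH ≈ −1094 kJ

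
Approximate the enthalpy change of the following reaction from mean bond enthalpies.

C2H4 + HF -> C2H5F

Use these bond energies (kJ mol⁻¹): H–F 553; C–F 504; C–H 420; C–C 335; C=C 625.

ΔH ≈ −81 kJ

Bonds broken (reactants):
  C–H: 4 × 420 = 1680
  C=C: 1 × 625 = 625
  H–F: 1 × 553 = 553
  Σ(broken) = 2858 kJ
Bonds formed (products):
  C–C: 1 × 335 = 335
  C–F: 1 × 504 = 504
  C–H: 5 × 420 = 2100
  Σ(formed) = 2939 kJ
ΔH = Σ(broken) − Σ(formed) = 2858 − 2939 = −81 kJ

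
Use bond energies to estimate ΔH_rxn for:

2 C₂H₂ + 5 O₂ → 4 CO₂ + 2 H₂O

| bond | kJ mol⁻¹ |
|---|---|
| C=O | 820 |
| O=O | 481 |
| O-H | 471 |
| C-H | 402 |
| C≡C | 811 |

Bonds broken (reactants):
  C≡C: 2 × 811 = 1622
  C-H: 4 × 402 = 1608
  O=O: 5 × 481 = 2405
  Σ(broken) = 5635 kJ
Bonds formed (products):
  C=O: 8 × 820 = 6560
  O-H: 4 × 471 = 1884
  Σ(formed) = 8444 kJ
ΔH = Σ(broken) − Σ(formed) = 5635 − 8444 = −2809 kJ

ΔH ≈ −2809 kJ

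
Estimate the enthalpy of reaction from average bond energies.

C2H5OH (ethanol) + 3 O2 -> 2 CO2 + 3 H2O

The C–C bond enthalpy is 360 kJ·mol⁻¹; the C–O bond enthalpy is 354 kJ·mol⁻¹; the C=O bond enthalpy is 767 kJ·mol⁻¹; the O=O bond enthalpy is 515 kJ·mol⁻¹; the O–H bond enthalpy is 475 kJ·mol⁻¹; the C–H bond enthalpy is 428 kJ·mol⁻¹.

Bonds broken (reactants):
  C–C: 1 × 360 = 360
  C–H: 5 × 428 = 2140
  C–O: 1 × 354 = 354
  O–H: 1 × 475 = 475
  O=O: 3 × 515 = 1545
  Σ(broken) = 4874 kJ
Bonds formed (products):
  C=O: 4 × 767 = 3068
  O–H: 6 × 475 = 2850
  Σ(formed) = 5918 kJ
ΔH = Σ(broken) − Σ(formed) = 4874 − 5918 = −1044 kJ

ΔH ≈ −1044 kJ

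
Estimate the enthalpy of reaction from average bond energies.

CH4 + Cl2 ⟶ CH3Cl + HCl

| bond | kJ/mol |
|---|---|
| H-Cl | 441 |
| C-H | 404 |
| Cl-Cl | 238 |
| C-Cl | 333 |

ΔH ≈ −132 kJ

Bonds broken (reactants):
  C-H: 4 × 404 = 1616
  Cl-Cl: 1 × 238 = 238
  Σ(broken) = 1854 kJ
Bonds formed (products):
  C-Cl: 1 × 333 = 333
  C-H: 3 × 404 = 1212
  H-Cl: 1 × 441 = 441
  Σ(formed) = 1986 kJ
ΔH = Σ(broken) − Σ(formed) = 1854 − 1986 = −132 kJ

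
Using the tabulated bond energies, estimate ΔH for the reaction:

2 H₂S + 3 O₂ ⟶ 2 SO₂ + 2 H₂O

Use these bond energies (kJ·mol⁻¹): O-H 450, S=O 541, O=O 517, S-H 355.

Bonds broken (reactants):
  O=O: 3 × 517 = 1551
  S-H: 4 × 355 = 1420
  Σ(broken) = 2971 kJ
Bonds formed (products):
  O-H: 4 × 450 = 1800
  S=O: 4 × 541 = 2164
  Σ(formed) = 3964 kJ
ΔH = Σ(broken) − Σ(formed) = 2971 − 3964 = −993 kJ

ΔH ≈ −993 kJ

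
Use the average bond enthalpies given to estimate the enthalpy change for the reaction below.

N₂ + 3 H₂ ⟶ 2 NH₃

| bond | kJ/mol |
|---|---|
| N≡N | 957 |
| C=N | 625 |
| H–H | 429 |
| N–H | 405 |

ΔH ≈ −186 kJ

Bonds broken (reactants):
  H–H: 3 × 429 = 1287
  N≡N: 1 × 957 = 957
  Σ(broken) = 2244 kJ
Bonds formed (products):
  N–H: 6 × 405 = 2430
  Σ(formed) = 2430 kJ
ΔH = Σ(broken) − Σ(formed) = 2244 − 2430 = −186 kJ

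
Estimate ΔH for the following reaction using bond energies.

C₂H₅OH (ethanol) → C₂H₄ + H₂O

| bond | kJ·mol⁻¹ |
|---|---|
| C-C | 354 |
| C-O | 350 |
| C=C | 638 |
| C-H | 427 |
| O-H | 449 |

ΔH ≈ +44 kJ

Bonds broken (reactants):
  C-C: 1 × 354 = 354
  C-H: 5 × 427 = 2135
  C-O: 1 × 350 = 350
  O-H: 1 × 449 = 449
  Σ(broken) = 3288 kJ
Bonds formed (products):
  C-H: 4 × 427 = 1708
  C=C: 1 × 638 = 638
  O-H: 2 × 449 = 898
  Σ(formed) = 3244 kJ
ΔH = Σ(broken) − Σ(formed) = 3288 − 3244 = +44 kJ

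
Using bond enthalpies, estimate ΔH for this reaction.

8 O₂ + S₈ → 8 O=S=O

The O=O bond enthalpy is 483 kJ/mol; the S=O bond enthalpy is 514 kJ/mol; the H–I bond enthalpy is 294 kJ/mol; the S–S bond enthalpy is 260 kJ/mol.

Bonds broken (reactants):
  O=O: 8 × 483 = 3864
  S–S: 8 × 260 = 2080
  Σ(broken) = 5944 kJ
Bonds formed (products):
  S=O: 16 × 514 = 8224
  Σ(formed) = 8224 kJ
ΔH = Σ(broken) − Σ(formed) = 5944 − 8224 = −2280 kJ

ΔH ≈ −2280 kJ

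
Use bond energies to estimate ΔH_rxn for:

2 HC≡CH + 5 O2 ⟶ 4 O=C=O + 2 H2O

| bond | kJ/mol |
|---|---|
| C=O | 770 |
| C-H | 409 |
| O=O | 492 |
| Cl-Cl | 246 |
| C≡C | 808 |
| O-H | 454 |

ΔH ≈ −2264 kJ

Bonds broken (reactants):
  C≡C: 2 × 808 = 1616
  C-H: 4 × 409 = 1636
  O=O: 5 × 492 = 2460
  Σ(broken) = 5712 kJ
Bonds formed (products):
  C=O: 8 × 770 = 6160
  O-H: 4 × 454 = 1816
  Σ(formed) = 7976 kJ
ΔH = Σ(broken) − Σ(formed) = 5712 − 7976 = −2264 kJ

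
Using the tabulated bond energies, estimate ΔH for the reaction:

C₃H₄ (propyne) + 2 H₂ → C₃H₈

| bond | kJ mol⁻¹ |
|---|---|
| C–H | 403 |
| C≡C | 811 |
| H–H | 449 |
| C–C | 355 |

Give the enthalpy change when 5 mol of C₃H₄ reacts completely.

ΔH = −1290 kJ

Bonds broken (reactants):
  C≡C: 1 × 811 = 811
  C–C: 1 × 355 = 355
  C–H: 4 × 403 = 1612
  H–H: 2 × 449 = 898
  Σ(broken) = 3676 kJ
Bonds formed (products):
  C–C: 2 × 355 = 710
  C–H: 8 × 403 = 3224
  Σ(formed) = 3934 kJ
ΔH = Σ(broken) − Σ(formed) = 3676 − 3934 = −258 kJ
For 5× the reaction as written: 5 × (−258) = −1290 kJ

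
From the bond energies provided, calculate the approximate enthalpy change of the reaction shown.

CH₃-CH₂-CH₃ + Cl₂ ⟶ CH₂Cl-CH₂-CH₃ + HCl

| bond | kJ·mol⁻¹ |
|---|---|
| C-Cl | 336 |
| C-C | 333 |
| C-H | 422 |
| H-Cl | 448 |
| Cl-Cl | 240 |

Bonds broken (reactants):
  C-C: 2 × 333 = 666
  C-H: 8 × 422 = 3376
  Cl-Cl: 1 × 240 = 240
  Σ(broken) = 4282 kJ
Bonds formed (products):
  C-C: 2 × 333 = 666
  C-Cl: 1 × 336 = 336
  C-H: 7 × 422 = 2954
  H-Cl: 1 × 448 = 448
  Σ(formed) = 4404 kJ
ΔH = Σ(broken) − Σ(formed) = 4282 − 4404 = −122 kJ

ΔH ≈ −122 kJ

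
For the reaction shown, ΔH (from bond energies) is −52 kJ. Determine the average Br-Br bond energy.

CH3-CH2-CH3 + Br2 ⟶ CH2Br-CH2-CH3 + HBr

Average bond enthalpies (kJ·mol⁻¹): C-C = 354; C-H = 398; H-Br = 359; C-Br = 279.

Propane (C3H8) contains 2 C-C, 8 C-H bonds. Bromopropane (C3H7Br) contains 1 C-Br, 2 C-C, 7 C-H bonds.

D(Br-Br) ≈ 188 kJ/mol

Let D be the Br-Br bond energy.
Σ(broken) = 1×D + 2×354 + 8×398 = 3892 + D
Σ(formed) = 1×279 + 2×354 + 7×398 + 1×359 = 4132
ΔH = Σ(broken) − Σ(formed) = (3892 + D) − (4132) = −240 + D
Setting this equal to −52 kJ gives D = 188 kJ/mol.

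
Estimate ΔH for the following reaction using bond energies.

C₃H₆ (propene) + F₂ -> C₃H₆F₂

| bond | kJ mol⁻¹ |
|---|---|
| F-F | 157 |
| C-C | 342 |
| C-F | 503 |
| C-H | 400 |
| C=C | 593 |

Bonds broken (reactants):
  C-C: 1 × 342 = 342
  C-H: 6 × 400 = 2400
  C=C: 1 × 593 = 593
  F-F: 1 × 157 = 157
  Σ(broken) = 3492 kJ
Bonds formed (products):
  C-C: 2 × 342 = 684
  C-F: 2 × 503 = 1006
  C-H: 6 × 400 = 2400
  Σ(formed) = 4090 kJ
ΔH = Σ(broken) − Σ(formed) = 3492 − 4090 = −598 kJ

ΔH ≈ −598 kJ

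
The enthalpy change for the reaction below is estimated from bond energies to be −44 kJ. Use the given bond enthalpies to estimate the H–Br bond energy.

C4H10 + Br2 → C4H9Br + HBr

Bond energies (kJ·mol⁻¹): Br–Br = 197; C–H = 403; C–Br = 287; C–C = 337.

Let D be the H–Br bond energy.
Σ(broken) = 1×197 + 3×337 + 10×403 = 5238
Σ(formed) = 1×287 + 3×337 + 9×403 + 1×D = 4925 + D
ΔH = Σ(broken) − Σ(formed) = (5238) − (4925 + D) = +313 − D
Setting this equal to −44 kJ gives D = 357 kJ/mol.

D(H–Br) ≈ 357 kJ/mol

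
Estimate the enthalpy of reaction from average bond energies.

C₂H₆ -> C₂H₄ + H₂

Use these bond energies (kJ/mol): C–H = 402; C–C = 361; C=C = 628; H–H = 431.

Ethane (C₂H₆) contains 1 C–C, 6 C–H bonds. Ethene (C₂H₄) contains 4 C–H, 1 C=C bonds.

Bonds broken (reactants):
  C–C: 1 × 361 = 361
  C–H: 6 × 402 = 2412
  Σ(broken) = 2773 kJ
Bonds formed (products):
  C–H: 4 × 402 = 1608
  C=C: 1 × 628 = 628
  H–H: 1 × 431 = 431
  Σ(formed) = 2667 kJ
ΔH = Σ(broken) − Σ(formed) = 2773 − 2667 = +106 kJ

ΔH ≈ +106 kJ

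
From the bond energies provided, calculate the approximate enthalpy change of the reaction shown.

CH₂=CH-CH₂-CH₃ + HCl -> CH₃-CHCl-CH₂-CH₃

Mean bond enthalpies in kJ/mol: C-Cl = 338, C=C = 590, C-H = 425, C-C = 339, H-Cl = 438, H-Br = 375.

ΔH ≈ −74 kJ

Bonds broken (reactants):
  C-C: 2 × 339 = 678
  C-H: 8 × 425 = 3400
  C=C: 1 × 590 = 590
  H-Cl: 1 × 438 = 438
  Σ(broken) = 5106 kJ
Bonds formed (products):
  C-C: 3 × 339 = 1017
  C-Cl: 1 × 338 = 338
  C-H: 9 × 425 = 3825
  Σ(formed) = 5180 kJ
ΔH = Σ(broken) − Σ(formed) = 5106 − 5180 = −74 kJ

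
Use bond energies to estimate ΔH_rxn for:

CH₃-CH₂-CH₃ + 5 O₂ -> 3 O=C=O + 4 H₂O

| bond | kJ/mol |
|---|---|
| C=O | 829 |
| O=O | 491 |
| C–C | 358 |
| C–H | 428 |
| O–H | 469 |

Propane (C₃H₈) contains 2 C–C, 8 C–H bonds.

ΔH ≈ −2131 kJ

Bonds broken (reactants):
  C–C: 2 × 358 = 716
  C–H: 8 × 428 = 3424
  O=O: 5 × 491 = 2455
  Σ(broken) = 6595 kJ
Bonds formed (products):
  C=O: 6 × 829 = 4974
  O–H: 8 × 469 = 3752
  Σ(formed) = 8726 kJ
ΔH = Σ(broken) − Σ(formed) = 6595 − 8726 = −2131 kJ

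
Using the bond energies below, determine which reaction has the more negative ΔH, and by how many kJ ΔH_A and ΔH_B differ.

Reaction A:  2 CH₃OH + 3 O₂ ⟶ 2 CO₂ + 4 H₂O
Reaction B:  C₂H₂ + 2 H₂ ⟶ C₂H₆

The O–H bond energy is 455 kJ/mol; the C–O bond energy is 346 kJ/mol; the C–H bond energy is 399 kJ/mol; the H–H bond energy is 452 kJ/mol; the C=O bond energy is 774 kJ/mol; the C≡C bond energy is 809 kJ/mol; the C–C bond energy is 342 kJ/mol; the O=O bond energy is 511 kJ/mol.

Reaction A, by 982 kJ

Reaction A:
  Bonds broken (reactants):
    C–H: 6 × 399 = 2394
    C–O: 2 × 346 = 692
    O–H: 2 × 455 = 910
    O=O: 3 × 511 = 1533
    Σ(broken) = 5529 kJ
  Bonds formed (products):
    C=O: 4 × 774 = 3096
    O–H: 8 × 455 = 3640
    Σ(formed) = 6736 kJ
  ΔH_A = 5529 − 6736 = −1207 kJ
Reaction B:
  Bonds broken (reactants):
    C≡C: 1 × 809 = 809
    C–H: 2 × 399 = 798
    H–H: 2 × 452 = 904
    Σ(broken) = 2511 kJ
  Bonds formed (products):
    C–C: 1 × 342 = 342
    C–H: 6 × 399 = 2394
    Σ(formed) = 2736 kJ
  ΔH_B = 2511 − 2736 = −225 kJ
ΔH_A − ΔH_B = −982 kJ, so reaction A has the more negative ΔH; |ΔH_A − ΔH_B| = 982 kJ.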